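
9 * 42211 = 379899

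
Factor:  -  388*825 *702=-2^3*3^4*5^2*11^1*13^1*97^1 = - 224710200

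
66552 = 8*8319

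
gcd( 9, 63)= 9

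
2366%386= 50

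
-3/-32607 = 1/10869 = 0.00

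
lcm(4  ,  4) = 4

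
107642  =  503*214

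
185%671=185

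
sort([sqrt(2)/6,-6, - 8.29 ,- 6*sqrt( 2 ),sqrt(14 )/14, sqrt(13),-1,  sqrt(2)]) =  [ - 6*sqrt(2), - 8.29, -6, -1, sqrt(2)/6, sqrt( 14)/14 , sqrt ( 2) , sqrt ( 13 )]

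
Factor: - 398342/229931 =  - 2^1*7^1*13^( - 1) * 23^( - 1 )* 37^1 = - 518/299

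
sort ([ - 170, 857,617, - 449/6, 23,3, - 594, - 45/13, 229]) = [ - 594, -170,-449/6,- 45/13,3,23,229  ,  617,857 ]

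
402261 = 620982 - 218721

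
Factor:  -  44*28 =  - 2^4*7^1*11^1= -1232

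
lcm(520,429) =17160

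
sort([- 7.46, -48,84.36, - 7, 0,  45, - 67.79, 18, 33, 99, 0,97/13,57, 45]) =[-67.79, - 48, - 7.46,-7,  0 , 0,97/13,18,  33,45,45,57, 84.36, 99 ] 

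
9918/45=220 + 2/5 =220.40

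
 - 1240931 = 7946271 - 9187202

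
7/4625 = 7/4625 = 0.00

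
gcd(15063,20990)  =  1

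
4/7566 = 2/3783= 0.00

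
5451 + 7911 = 13362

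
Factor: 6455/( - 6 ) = - 2^(  -  1)*3^( - 1) * 5^1*1291^1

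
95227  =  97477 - 2250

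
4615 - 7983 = -3368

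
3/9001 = 3/9001 = 0.00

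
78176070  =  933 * 83790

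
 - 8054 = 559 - 8613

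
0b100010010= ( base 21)D1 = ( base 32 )8i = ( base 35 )7T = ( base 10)274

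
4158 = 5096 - 938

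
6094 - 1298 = 4796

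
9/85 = 9/85 =0.11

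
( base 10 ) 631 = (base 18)1h1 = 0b1001110111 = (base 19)1E4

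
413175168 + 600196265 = 1013371433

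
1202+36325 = 37527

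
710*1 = 710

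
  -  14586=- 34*429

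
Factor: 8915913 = 3^5*36691^1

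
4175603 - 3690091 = 485512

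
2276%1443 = 833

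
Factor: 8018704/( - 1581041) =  -2^4  *7^( - 1)*11^( - 1)* 151^1*3319^1 * 20533^( - 1)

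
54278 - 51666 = 2612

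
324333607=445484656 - 121151049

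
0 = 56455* 0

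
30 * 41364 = 1240920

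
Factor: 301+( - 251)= 2^1*5^2 = 50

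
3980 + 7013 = 10993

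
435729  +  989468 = 1425197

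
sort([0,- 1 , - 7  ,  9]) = [ -7, - 1 , 0 , 9]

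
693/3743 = 693/3743 = 0.19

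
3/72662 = 3/72662 = 0.00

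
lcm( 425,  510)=2550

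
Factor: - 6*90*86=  - 46440 = - 2^3*3^3*5^1*43^1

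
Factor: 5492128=2^5 * 171629^1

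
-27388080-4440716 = - 31828796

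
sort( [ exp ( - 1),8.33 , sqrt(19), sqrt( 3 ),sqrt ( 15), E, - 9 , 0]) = [ - 9,0, exp( -1 ),sqrt( 3 ),E,sqrt( 15), sqrt(19),8.33]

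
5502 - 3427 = 2075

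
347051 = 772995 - 425944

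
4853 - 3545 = 1308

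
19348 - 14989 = 4359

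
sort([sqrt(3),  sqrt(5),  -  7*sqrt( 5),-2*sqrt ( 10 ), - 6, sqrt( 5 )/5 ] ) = [ - 7*sqrt( 5), - 2*sqrt ( 10), - 6, sqrt( 5 ) /5, sqrt( 3), sqrt( 5 )]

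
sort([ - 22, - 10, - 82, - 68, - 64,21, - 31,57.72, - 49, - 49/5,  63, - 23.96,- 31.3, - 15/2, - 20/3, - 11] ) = [-82, - 68, - 64, - 49, - 31.3,-31, - 23.96, - 22,-11, - 10, - 49/5,-15/2, - 20/3 , 21,  57.72  ,  63]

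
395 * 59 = 23305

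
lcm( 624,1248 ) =1248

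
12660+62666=75326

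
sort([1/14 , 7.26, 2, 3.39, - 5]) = [-5, 1/14,2, 3.39,7.26]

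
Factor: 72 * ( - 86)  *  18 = - 111456 = -  2^5*3^4*43^1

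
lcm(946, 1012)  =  43516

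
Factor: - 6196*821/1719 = -5086916/1719 = - 2^2*3^ ( - 2 )*191^(  -  1 )*821^1*1549^1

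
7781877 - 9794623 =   -  2012746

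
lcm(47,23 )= 1081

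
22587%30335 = 22587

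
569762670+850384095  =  1420146765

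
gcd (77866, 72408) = 2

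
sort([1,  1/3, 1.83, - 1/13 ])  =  [ - 1/13, 1/3,1,1.83] 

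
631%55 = 26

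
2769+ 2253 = 5022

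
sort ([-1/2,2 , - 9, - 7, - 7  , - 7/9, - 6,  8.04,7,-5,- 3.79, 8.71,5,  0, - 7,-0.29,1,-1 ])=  [-9, - 7,-7, - 7, - 6, - 5,-3.79, - 1,-7/9, - 1/2,  -  0.29,  0,1,2, 5, 7, 8.04, 8.71 ]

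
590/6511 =590/6511 = 0.09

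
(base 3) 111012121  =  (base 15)2CBD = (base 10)9628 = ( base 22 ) JJE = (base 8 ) 22634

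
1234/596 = 617/298 = 2.07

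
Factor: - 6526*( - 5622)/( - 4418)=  - 2^1*3^1*13^1*47^( - 2)*251^1* 937^1= - 18344586/2209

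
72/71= 72/71 = 1.01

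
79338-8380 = 70958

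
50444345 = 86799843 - 36355498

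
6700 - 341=6359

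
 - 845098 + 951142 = 106044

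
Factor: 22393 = 7^2*457^1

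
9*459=4131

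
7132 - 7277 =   -  145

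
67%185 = 67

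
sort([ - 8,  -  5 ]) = [-8, - 5]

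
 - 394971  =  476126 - 871097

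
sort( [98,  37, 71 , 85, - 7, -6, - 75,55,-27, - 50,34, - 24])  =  [ - 75, - 50, - 27, - 24,-7, - 6,34, 37,  55,71,85, 98]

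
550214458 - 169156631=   381057827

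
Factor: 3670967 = 3670967^1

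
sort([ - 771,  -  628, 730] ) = [ - 771, - 628 , 730 ] 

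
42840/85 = 504  =  504.00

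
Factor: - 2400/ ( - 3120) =2^1 * 5^1*13^( - 1)=10/13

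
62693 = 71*883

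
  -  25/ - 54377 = 25/54377 = 0.00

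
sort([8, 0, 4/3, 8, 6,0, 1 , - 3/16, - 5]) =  [  -  5, - 3/16,0, 0, 1,  4/3,6,8,8] 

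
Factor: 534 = 2^1  *  3^1*89^1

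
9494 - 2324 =7170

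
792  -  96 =696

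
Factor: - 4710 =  - 2^1 * 3^1*5^1*157^1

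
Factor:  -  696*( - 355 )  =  247080 =2^3*3^1*5^1*29^1*71^1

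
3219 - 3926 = - 707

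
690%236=218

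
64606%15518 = 2534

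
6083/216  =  6083/216 = 28.16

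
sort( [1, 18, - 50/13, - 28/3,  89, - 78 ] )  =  [-78, -28/3, - 50/13,1,18 , 89]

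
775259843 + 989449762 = 1764709605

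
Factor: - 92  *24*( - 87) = 192096 = 2^5*3^2 * 23^1*29^1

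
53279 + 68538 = 121817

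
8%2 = 0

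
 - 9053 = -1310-7743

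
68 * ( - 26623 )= -1810364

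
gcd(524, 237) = 1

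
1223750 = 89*13750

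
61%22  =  17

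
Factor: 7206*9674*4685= 2^2 * 3^1 * 5^1* 7^1*691^1*937^1 * 1201^1 = 326595304140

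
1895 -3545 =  - 1650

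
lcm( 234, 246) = 9594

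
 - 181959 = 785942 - 967901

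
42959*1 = 42959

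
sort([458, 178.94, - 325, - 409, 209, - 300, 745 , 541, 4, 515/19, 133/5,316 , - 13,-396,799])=[ - 409, - 396, - 325, - 300, - 13, 4, 133/5, 515/19,178.94, 209, 316,458,541,  745,799] 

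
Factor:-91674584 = -2^3 * 11459323^1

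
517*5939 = 3070463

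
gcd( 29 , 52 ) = 1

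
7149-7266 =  - 117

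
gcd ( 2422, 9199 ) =1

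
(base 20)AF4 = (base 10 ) 4304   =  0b1000011010000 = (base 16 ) 10d0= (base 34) 3ok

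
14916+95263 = 110179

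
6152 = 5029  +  1123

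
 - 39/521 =-1 + 482/521 = -  0.07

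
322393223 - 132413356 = 189979867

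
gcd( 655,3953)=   1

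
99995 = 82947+17048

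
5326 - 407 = 4919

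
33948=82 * 414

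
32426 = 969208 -936782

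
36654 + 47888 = 84542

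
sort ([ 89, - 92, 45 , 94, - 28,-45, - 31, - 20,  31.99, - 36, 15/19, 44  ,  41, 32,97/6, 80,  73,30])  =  [ - 92, - 45, - 36, - 31, - 28, - 20, 15/19 , 97/6, 30, 31.99, 32, 41, 44, 45, 73,80,89, 94 ] 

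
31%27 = 4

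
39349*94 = 3698806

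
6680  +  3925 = 10605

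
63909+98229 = 162138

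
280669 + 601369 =882038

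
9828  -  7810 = 2018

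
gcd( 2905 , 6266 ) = 1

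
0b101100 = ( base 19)26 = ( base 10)44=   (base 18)28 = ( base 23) 1l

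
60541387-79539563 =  - 18998176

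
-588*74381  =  -43736028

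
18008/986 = 9004/493  =  18.26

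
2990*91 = 272090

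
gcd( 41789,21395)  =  11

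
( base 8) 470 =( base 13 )1b0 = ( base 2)100111000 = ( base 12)220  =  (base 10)312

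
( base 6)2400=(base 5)4301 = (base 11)484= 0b1001000000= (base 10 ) 576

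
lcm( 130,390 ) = 390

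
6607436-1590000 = 5017436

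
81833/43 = 81833/43 = 1903.09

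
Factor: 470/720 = 47/72= 2^( - 3)*3^( - 2) * 47^1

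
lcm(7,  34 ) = 238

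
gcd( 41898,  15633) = 3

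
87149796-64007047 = 23142749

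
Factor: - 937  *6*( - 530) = 2^2 * 3^1*5^1*53^1*937^1 = 2979660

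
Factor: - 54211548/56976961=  - 2^2*3^1*53^ ( - 1)*101^1*277^(- 1) * 3881^( - 1) * 44729^1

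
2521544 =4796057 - 2274513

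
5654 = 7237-1583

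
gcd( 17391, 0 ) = 17391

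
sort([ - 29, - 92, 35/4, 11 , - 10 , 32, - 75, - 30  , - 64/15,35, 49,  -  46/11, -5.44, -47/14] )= [ - 92, -75,- 30, - 29, - 10 ,- 5.44 ,-64/15,-46/11, - 47/14,35/4,11, 32,35 , 49 ] 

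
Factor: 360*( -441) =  - 158760 = - 2^3*3^4*5^1*7^2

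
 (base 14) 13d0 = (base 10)3514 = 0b110110111010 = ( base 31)3KB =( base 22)75g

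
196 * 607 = 118972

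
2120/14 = 1060/7= 151.43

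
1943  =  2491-548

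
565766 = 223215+342551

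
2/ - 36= - 1/18 = - 0.06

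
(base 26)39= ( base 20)47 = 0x57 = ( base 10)87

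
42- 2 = 40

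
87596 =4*21899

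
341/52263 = 341/52263 = 0.01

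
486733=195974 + 290759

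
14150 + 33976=48126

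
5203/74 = 70 + 23/74= 70.31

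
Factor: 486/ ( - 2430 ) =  - 1/5=- 5^(  -  1 ) 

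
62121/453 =137 + 20/151 = 137.13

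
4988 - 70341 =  - 65353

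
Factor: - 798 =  - 2^1*3^1*7^1*19^1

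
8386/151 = 55  +  81/151 = 55.54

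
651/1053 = 217/351= 0.62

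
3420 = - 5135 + 8555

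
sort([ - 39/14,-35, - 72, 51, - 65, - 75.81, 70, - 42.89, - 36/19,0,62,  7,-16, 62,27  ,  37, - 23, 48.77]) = [-75.81 ,- 72,-65,-42.89,-35,-23,-16 , - 39/14,  -  36/19,0, 7, 27,37,48.77, 51,62, 62,70 ]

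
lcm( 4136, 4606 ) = 202664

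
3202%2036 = 1166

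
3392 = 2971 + 421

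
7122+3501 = 10623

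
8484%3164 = 2156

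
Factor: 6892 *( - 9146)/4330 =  - 31517116/2165=- 2^2*5^( - 1)*17^1* 269^1 * 433^(- 1) *1723^1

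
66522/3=22174 = 22174.00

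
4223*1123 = 4742429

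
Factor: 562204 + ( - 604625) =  - 59^1* 719^1 =- 42421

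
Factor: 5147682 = 2^1*3^1*179^1*4793^1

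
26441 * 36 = 951876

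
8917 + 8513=17430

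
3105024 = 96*32344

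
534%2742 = 534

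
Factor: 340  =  2^2*5^1*17^1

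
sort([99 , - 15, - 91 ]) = [ - 91, - 15, 99]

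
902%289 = 35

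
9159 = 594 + 8565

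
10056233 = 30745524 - 20689291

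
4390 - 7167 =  - 2777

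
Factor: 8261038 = 2^1*4130519^1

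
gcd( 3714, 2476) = 1238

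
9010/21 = 429 + 1/21  =  429.05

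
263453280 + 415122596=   678575876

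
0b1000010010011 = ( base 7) 15241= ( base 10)4243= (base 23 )80B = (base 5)113433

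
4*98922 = 395688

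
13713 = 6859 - - 6854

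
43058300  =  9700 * 4439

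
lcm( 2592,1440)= 12960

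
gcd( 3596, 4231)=1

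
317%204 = 113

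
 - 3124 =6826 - 9950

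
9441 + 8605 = 18046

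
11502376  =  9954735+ 1547641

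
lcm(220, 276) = 15180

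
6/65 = 6/65 = 0.09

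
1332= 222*6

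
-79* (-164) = 12956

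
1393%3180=1393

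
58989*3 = 176967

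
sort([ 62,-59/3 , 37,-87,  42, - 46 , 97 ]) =[ - 87, - 46,- 59/3  ,  37, 42,62,97] 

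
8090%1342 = 38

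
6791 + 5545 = 12336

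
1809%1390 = 419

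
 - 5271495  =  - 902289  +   - 4369206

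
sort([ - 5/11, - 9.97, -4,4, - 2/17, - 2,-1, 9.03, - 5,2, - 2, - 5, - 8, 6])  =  [ - 9.97, - 8,-5, - 5,  -  4, - 2, - 2,  -  1, - 5/11, - 2/17,2, 4, 6,9.03 ]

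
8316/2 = 4158= 4158.00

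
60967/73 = 60967/73 = 835.16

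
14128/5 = 14128/5 = 2825.60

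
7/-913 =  - 1+906/913 = - 0.01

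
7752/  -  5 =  - 1551+3/5 = - 1550.40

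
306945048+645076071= 952021119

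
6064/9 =6064/9 = 673.78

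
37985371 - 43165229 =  - 5179858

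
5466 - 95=5371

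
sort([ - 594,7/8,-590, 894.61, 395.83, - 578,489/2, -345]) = [  -  594, -590,  -  578 , - 345,7/8, 489/2,395.83,894.61] 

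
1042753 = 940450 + 102303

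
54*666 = 35964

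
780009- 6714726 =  - 5934717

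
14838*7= 103866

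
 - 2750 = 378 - 3128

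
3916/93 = 3916/93 =42.11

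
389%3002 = 389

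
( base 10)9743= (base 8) 23017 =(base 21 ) 111k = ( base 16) 260F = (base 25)fei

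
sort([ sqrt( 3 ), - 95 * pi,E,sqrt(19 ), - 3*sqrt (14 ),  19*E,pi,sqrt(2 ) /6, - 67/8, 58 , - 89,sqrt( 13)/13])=[ - 95*pi, - 89, - 3*sqrt( 14), - 67/8,sqrt( 2)/6,  sqrt(13 ) /13,sqrt(3 ),E,  pi,  sqrt(19 ) , 19*E, 58]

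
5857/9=650 + 7/9 = 650.78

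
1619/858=1619/858 =1.89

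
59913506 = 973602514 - 913689008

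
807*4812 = 3883284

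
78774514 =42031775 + 36742739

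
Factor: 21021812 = 2^2*7^1 * 269^1*2791^1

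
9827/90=9827/90 = 109.19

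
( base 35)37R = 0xf6b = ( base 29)4k3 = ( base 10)3947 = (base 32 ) 3RB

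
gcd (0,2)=2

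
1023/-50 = -21 + 27/50 = - 20.46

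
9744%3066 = 546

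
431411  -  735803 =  - 304392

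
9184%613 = 602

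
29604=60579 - 30975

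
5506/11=500 +6/11=500.55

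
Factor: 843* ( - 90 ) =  - 75870 = - 2^1*3^3*5^1*281^1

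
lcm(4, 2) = 4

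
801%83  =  54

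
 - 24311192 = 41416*( - 587 )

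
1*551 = 551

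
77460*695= 53834700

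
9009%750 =9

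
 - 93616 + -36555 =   -  130171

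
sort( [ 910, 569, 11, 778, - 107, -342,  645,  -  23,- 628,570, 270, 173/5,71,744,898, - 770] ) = [ - 770, - 628, - 342, - 107, - 23,11, 173/5,71, 270, 569, 570,645,744,  778, 898, 910]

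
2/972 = 1/486 = 0.00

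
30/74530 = 3/7453 = 0.00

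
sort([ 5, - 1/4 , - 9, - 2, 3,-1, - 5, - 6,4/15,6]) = [-9, - 6, - 5, - 2, - 1, - 1/4,4/15,3,5, 6 ]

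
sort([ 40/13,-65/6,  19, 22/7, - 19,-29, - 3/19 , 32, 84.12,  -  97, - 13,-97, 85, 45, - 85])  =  [- 97,-97,-85 , - 29,-19,-13, - 65/6,  -  3/19,40/13,22/7,19,32, 45,84.12,85] 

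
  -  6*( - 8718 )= 52308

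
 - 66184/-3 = 66184/3= 22061.33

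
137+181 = 318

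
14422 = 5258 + 9164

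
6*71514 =429084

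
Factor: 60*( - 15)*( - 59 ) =2^2*3^2*5^2*59^1 = 53100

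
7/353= 7/353 = 0.02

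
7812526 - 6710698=1101828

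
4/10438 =2/5219 = 0.00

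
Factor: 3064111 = 19^1*29^1*67^1* 83^1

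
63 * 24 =1512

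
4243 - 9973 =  - 5730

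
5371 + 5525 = 10896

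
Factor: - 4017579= -3^1*173^1*7741^1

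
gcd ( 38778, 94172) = 2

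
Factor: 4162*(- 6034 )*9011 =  - 2^2*7^1*431^1*2081^1*9011^1 = -  226297820588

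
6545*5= 32725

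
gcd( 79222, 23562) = 22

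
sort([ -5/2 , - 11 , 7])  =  [-11, - 5/2 , 7] 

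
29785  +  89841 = 119626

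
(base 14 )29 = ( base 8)45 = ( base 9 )41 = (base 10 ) 37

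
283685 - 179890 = 103795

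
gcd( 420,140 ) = 140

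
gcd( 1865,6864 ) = 1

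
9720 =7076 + 2644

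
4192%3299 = 893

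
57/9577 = 57/9577=0.01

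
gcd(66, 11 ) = 11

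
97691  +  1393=99084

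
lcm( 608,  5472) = 5472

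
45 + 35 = 80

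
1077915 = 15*71861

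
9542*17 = 162214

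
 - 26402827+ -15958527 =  - 42361354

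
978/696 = 1 + 47/116=1.41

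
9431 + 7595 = 17026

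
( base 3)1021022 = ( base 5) 12201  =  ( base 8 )1636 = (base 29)12R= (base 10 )926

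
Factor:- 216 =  - 2^3*3^3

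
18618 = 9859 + 8759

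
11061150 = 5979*1850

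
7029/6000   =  2343/2000 =1.17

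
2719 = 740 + 1979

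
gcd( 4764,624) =12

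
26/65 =2/5  =  0.40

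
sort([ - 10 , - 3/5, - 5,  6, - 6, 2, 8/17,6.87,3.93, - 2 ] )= [ - 10, - 6, - 5, - 2 ,-3/5 , 8/17, 2,3.93, 6, 6.87 ]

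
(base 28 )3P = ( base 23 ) 4H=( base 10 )109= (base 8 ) 155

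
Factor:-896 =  - 2^7*7^1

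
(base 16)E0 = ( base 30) 7E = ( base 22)a4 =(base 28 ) 80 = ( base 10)224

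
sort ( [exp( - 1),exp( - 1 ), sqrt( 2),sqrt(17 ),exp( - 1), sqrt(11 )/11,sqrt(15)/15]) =[sqrt( 15)/15,sqrt(11)/11,exp( - 1),exp(-1),  exp( - 1), sqrt(2),sqrt(17) ]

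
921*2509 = 2310789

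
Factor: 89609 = 13^1*61^1*113^1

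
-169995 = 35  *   ( - 4857 ) 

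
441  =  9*49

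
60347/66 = 914 + 23/66=914.35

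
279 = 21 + 258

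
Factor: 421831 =421831^1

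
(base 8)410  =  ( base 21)cc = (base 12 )1a0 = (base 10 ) 264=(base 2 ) 100001000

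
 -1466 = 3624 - 5090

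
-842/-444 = 1 + 199/222 =1.90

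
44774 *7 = 313418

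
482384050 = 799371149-316987099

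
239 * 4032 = 963648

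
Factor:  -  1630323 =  - 3^2*79^1*2293^1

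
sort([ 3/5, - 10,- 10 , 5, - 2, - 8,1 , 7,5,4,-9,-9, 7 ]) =[ - 10, - 10, - 9,-9, - 8,-2,3/5,1,4,5,5,7,7] 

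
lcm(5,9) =45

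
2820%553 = 55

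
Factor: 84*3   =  252 = 2^2*3^2*7^1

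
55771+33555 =89326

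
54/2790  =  3/155 = 0.02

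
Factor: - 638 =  - 2^1*11^1*29^1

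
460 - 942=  - 482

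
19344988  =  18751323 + 593665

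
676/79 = 676/79 = 8.56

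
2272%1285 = 987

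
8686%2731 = 493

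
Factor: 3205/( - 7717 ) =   -  5^1*641^1*7717^( - 1) 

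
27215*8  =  217720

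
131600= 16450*8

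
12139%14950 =12139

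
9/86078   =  9/86078 = 0.00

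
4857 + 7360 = 12217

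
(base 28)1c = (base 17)26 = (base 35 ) 15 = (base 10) 40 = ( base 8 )50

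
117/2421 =13/269 = 0.05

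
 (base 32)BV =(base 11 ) 319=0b101111111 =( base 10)383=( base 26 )EJ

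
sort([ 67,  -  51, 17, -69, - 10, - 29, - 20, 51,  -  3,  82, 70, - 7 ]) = [-69,-51, - 29,-20,  -  10, - 7, - 3, 17, 51,67, 70,  82]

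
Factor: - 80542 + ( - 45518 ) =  - 126060= -2^2*3^1*5^1*11^1*191^1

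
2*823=1646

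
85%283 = 85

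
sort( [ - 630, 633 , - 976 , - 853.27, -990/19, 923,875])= [ - 976, - 853.27, - 630,- 990/19, 633,875, 923 ] 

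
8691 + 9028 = 17719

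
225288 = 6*37548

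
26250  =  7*3750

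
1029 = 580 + 449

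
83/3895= 83/3895 = 0.02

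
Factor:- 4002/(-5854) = 2001/2927 = 3^1*23^1*29^1 * 2927^(- 1)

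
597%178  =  63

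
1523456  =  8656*176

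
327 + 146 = 473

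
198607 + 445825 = 644432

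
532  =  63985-63453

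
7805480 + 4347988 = 12153468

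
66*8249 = 544434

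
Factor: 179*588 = 105252 = 2^2*3^1*7^2*179^1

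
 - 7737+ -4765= - 12502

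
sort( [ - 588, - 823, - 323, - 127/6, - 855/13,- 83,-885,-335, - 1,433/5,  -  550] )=[ - 885, - 823 , - 588, - 550, - 335,-323, - 83, - 855/13,-127/6 , - 1, 433/5]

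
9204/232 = 2301/58 = 39.67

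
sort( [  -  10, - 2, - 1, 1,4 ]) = [ - 10, - 2,- 1,1, 4]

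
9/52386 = 3/17462=0.00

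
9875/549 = 17 + 542/549= 17.99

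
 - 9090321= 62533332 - 71623653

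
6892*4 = 27568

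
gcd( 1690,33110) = 10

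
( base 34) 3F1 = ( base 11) 2A98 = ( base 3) 12110101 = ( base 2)111110001011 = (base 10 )3979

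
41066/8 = 5133 + 1/4 = 5133.25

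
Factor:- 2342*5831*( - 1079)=14735041958 = 2^1*7^3*13^1*17^1*83^1*1171^1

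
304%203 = 101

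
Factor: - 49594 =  - 2^1 * 137^1*181^1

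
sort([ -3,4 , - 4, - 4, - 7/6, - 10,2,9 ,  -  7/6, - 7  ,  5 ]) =[-10, -7, - 4, - 4, -3, - 7/6,  -  7/6, 2, 4,5, 9 ] 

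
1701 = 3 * 567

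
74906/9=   74906/9 = 8322.89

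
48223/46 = 48223/46 = 1048.33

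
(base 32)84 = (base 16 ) 104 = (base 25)aa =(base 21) C8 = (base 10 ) 260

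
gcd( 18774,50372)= 14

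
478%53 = 1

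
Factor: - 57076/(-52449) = 2^2*3^( - 1 )*  19^1*751^1 *17483^( - 1)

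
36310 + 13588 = 49898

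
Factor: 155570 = 2^1*5^1*47^1 * 331^1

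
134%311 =134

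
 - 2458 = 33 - 2491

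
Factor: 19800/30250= 2^2*3^2*5^(-1) * 11^(  -  1 ) = 36/55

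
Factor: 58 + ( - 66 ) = -8 = - 2^3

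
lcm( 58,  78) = 2262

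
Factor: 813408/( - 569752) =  - 2^2*3^1 * 37^1*311^( - 1 )= - 444/311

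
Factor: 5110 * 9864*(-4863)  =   - 245119709520 =- 2^4*3^3*5^1*7^1*73^1*137^1*1621^1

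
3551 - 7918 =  - 4367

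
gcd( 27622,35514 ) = 3946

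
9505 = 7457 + 2048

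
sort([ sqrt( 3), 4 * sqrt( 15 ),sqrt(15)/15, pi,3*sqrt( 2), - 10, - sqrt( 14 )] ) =[ - 10 , - sqrt( 14 ), sqrt( 15)/15,sqrt (3 ),  pi,3 * sqrt (2), 4*sqrt( 15)]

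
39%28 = 11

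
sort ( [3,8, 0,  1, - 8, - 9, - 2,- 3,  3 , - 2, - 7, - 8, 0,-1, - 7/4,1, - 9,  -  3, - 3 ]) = [ - 9,-9, - 8, - 8 ,-7,- 3, - 3,- 3, - 2, - 2, - 7/4 ,  -  1,  0,  0, 1,1, 3 , 3, 8 ] 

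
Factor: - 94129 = -7^2 * 17^1 * 113^1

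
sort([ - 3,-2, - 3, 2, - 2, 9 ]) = [ - 3, - 3, - 2, - 2,  2, 9] 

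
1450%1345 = 105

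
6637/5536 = 6637/5536 = 1.20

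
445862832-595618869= -149756037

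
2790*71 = 198090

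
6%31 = 6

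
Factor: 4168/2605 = 8/5 =2^3*5^( - 1 ) 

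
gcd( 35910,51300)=5130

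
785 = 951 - 166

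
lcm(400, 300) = 1200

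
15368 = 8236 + 7132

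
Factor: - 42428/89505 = - 2^2*3^(-4)*5^( - 1)*13^( - 1 ) * 17^ ( - 1 )* 10607^1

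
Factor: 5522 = 2^1*11^1*251^1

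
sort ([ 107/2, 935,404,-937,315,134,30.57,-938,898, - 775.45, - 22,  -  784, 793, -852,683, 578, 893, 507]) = [-938 ,  -  937,-852 ,-784,  -  775.45,-22,30.57,107/2,134, 315, 404, 507 , 578, 683,793 , 893,898,935 ] 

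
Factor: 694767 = 3^1*231589^1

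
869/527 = 869/527 = 1.65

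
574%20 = 14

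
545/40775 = 109/8155 = 0.01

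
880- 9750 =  - 8870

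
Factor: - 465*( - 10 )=2^1*3^1*5^2 * 31^1 = 4650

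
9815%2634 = 1913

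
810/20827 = 810/20827 = 0.04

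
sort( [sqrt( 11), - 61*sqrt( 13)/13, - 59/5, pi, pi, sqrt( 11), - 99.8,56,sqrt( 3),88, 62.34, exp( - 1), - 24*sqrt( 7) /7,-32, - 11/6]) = [-99.8, - 32, - 61 * sqrt( 13)/13, - 59/5,-24*sqrt( 7) /7, - 11/6,exp( - 1), sqrt( 3 ),pi, pi, sqrt(11 ),  sqrt(11), 56, 62.34, 88]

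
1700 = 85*20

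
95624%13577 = 585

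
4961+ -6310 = - 1349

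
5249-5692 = - 443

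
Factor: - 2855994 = - 2^1*3^1*367^1*1297^1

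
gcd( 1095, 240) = 15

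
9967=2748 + 7219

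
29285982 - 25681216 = 3604766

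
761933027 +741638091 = 1503571118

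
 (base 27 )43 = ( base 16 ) 6f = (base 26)47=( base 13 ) 87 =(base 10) 111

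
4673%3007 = 1666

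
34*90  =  3060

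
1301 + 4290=5591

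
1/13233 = 1/13233 = 0.00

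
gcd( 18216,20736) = 72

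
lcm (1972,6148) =104516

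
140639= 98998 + 41641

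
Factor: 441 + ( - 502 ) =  - 61 = - 61^1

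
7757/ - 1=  - 7757/1 = -7757.00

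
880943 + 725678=1606621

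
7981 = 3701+4280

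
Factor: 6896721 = 3^1 * 13^2*61^1*223^1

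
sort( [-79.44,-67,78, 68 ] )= [  -  79.44,  -  67,68, 78]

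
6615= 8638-2023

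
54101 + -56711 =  - 2610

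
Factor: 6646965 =3^1 * 5^1*13^1 * 89^1*383^1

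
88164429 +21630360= 109794789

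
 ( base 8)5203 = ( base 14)da3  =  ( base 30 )2tl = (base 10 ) 2691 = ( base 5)41231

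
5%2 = 1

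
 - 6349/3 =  - 6349/3 = -2116.33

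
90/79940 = 9/7994  =  0.00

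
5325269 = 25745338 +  - 20420069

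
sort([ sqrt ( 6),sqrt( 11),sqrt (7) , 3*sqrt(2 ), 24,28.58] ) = [sqrt(6), sqrt(7 ), sqrt( 11), 3*sqrt( 2 ), 24, 28.58]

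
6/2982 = 1/497  =  0.00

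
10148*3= 30444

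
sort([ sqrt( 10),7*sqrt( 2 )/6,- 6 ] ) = [  -  6, 7 * sqrt(2)/6,sqrt( 10 ) ]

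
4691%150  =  41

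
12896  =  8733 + 4163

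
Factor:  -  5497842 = -2^1*3^1*7^1 * 223^1*587^1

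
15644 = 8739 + 6905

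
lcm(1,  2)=2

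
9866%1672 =1506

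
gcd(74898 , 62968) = 2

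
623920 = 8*77990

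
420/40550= 42/4055 = 0.01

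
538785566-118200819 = 420584747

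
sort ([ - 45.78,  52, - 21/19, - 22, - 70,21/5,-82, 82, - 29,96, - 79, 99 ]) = [-82,-79 , - 70, - 45.78, - 29,-22, - 21/19, 21/5,52 , 82, 96, 99] 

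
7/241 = 7/241 =0.03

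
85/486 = 85/486 = 0.17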